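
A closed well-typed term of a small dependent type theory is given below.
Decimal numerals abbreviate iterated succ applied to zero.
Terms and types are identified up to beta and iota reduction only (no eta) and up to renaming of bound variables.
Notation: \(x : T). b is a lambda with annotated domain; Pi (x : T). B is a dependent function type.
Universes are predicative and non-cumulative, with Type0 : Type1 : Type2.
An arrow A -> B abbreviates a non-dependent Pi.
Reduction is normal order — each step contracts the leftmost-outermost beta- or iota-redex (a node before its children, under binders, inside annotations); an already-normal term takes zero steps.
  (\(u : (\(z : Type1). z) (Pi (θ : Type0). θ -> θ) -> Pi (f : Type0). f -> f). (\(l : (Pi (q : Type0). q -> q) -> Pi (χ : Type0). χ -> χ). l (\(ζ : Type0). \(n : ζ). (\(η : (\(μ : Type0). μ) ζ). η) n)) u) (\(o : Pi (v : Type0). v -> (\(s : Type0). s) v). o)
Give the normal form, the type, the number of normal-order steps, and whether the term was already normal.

normal form:
  \(u : Type0). \(z : u). z
the term's type:
  Pi (u : Type0). u -> u
steps to reach normal form (normal order): 4
term was already normal: no
first redex: a beta-redex


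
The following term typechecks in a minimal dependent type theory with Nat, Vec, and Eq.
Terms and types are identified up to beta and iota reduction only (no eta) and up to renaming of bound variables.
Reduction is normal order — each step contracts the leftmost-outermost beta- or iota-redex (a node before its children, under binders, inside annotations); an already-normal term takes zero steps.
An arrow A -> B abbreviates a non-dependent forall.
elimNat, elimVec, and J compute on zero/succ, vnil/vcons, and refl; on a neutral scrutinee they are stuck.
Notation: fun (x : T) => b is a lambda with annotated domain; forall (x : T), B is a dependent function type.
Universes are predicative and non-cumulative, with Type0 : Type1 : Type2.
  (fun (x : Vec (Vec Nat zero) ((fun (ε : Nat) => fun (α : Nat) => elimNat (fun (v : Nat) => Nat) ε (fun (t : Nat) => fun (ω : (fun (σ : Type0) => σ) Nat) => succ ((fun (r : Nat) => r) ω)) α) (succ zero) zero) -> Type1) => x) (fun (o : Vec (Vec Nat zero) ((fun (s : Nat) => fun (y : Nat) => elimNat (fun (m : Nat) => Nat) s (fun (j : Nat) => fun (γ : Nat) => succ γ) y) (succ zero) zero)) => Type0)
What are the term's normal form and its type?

resulting normal form:
  fun (x : Vec (Vec Nat zero) (succ zero)) => Type0
inferred type:
  Vec (Vec Nat zero) (succ zero) -> Type1
observation: 4 normal-order steps separate the term from its normal form.


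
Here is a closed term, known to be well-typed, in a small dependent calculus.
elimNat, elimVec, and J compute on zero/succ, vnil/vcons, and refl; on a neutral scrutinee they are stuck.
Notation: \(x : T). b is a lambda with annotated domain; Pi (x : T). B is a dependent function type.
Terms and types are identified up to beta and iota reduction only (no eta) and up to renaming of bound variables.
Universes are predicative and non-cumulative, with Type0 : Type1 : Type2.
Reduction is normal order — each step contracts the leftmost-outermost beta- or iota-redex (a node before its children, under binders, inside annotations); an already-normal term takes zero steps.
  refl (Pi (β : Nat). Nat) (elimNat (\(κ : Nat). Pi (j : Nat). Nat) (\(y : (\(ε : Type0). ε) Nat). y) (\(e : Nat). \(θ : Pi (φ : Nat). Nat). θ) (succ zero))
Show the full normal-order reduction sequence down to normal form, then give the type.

normal-order reduction sequence:
  refl (Pi (β : Nat). Nat) (elimNat (\(κ : Nat). Pi (j : Nat). Nat) (\(y : (\(ε : Type0). ε) Nat). y) (\(e : Nat). \(θ : Pi (φ : Nat). Nat). θ) (succ zero))
  ~> refl (Pi (β : Nat). Nat) ((\(κ : Nat). \(j : Pi (y : Nat). Nat). j) zero (elimNat (\(ε : Nat). Pi (e : Nat). Nat) (\(θ : (\(φ : Type0). φ) Nat). θ) (\(q : Nat). \(σ : Pi (z : Nat). Nat). σ) zero))
  ~> refl (Pi (β : Nat). Nat) ((\(κ : Pi (j : Nat). Nat). κ) (elimNat (\(y : Nat). Pi (ε : Nat). Nat) (\(e : (\(θ : Type0). θ) Nat). e) (\(φ : Nat). \(q : Pi (σ : Nat). Nat). q) zero))
  ~> refl (Pi (β : Nat). Nat) (elimNat (\(κ : Nat). Pi (j : Nat). Nat) (\(y : (\(ε : Type0). ε) Nat). y) (\(e : Nat). \(θ : Pi (φ : Nat). Nat). θ) zero)
  ~> refl (Pi (β : Nat). Nat) (\(κ : (\(j : Type0). j) Nat). κ)
  ~> refl (Pi (β : Nat). Nat) (\(κ : Nat). κ)
the term's type:
  Eq (Pi (β : Nat). Nat) (\(κ : Nat). κ) (\(j : Nat). j)


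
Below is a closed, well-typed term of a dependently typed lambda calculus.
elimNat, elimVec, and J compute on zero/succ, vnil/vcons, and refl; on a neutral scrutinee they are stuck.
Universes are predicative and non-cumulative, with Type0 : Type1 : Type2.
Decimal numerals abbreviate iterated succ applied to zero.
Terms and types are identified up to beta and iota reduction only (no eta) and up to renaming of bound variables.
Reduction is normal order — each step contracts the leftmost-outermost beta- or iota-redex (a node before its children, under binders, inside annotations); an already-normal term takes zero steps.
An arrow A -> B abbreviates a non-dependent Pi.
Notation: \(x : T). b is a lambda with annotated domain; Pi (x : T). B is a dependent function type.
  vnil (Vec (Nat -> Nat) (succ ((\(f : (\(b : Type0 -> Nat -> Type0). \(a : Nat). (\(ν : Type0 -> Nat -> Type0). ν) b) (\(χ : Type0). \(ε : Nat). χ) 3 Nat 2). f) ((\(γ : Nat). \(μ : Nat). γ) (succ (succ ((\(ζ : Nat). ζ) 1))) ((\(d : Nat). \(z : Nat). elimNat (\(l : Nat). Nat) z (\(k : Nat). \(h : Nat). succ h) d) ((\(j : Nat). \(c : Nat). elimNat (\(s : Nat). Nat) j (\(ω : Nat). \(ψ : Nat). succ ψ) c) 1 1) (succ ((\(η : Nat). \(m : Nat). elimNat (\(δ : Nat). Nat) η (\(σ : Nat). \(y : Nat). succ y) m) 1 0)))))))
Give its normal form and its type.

reduced normal form:
  vnil (Vec (Nat -> Nat) 4)
the term's type:
  Vec (Vec (Nat -> Nat) 4) 0


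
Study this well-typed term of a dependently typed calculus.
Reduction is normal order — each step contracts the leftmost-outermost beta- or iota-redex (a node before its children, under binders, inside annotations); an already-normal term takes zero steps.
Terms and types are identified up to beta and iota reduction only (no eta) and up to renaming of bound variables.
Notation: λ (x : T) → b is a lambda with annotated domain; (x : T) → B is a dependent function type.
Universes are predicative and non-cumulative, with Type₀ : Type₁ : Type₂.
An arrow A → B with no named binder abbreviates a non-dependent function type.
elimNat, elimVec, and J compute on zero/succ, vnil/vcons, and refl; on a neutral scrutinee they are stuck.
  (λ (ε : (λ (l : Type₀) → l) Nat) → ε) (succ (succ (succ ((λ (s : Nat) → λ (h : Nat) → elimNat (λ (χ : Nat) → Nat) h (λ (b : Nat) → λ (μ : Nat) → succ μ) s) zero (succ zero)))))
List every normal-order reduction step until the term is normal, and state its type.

normal-order reduction sequence:
  (λ (ε : (λ (l : Type₀) → l) Nat) → ε) (succ (succ (succ ((λ (s : Nat) → λ (h : Nat) → elimNat (λ (χ : Nat) → Nat) h (λ (b : Nat) → λ (μ : Nat) → succ μ) s) zero (succ zero)))))
  ~> succ (succ (succ ((λ (ε : Nat) → λ (l : Nat) → elimNat (λ (s : Nat) → Nat) l (λ (h : Nat) → λ (χ : Nat) → succ χ) ε) zero (succ zero))))
  ~> succ (succ (succ ((λ (ε : Nat) → elimNat (λ (l : Nat) → Nat) ε (λ (s : Nat) → λ (h : Nat) → succ h) zero) (succ zero))))
  ~> succ (succ (succ (elimNat (λ (ε : Nat) → Nat) (succ zero) (λ (l : Nat) → λ (s : Nat) → succ s) zero)))
  ~> succ (succ (succ (succ zero)))
type:
  Nat


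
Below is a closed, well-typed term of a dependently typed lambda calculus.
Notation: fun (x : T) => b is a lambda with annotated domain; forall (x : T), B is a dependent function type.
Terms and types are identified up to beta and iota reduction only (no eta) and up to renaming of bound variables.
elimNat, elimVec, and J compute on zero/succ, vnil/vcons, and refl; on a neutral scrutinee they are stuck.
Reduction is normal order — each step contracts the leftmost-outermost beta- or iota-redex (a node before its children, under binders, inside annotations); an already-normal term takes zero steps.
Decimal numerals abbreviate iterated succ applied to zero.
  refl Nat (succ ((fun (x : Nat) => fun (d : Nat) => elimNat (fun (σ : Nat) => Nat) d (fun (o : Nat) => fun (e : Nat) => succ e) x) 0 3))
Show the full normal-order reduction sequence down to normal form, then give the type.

normal-order reduction:
  refl Nat (succ ((fun (x : Nat) => fun (d : Nat) => elimNat (fun (σ : Nat) => Nat) d (fun (o : Nat) => fun (e : Nat) => succ e) x) 0 3))
  ~> refl Nat (succ ((fun (x : Nat) => elimNat (fun (d : Nat) => Nat) x (fun (σ : Nat) => fun (o : Nat) => succ o) 0) 3))
  ~> refl Nat (succ (elimNat (fun (x : Nat) => Nat) 3 (fun (d : Nat) => fun (σ : Nat) => succ σ) 0))
  ~> refl Nat 4
type:
  Eq Nat 4 4


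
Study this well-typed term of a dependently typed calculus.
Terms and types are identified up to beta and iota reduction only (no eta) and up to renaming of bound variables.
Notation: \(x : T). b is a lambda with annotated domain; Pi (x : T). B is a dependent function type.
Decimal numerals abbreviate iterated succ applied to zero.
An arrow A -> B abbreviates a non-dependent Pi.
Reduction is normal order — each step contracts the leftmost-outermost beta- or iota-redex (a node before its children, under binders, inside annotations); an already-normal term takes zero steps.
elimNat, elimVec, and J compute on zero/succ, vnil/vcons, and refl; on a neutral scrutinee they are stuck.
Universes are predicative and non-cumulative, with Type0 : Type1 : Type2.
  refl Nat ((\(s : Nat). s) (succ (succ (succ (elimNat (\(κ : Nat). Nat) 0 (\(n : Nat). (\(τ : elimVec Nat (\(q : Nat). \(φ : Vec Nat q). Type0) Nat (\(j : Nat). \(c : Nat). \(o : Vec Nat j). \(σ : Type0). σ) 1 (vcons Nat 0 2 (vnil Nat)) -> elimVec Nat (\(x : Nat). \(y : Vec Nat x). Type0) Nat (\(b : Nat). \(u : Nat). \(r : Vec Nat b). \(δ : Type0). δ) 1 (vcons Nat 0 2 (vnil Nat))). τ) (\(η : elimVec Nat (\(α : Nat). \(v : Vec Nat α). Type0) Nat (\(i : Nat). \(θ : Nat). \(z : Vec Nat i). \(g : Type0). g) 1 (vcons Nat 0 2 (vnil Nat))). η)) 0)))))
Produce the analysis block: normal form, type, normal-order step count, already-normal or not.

resulting normal form:
  refl Nat 3
type:
  Eq Nat 3 3
reduction steps (normal order): 2
already normal: no
first contracted redex: a beta-redex


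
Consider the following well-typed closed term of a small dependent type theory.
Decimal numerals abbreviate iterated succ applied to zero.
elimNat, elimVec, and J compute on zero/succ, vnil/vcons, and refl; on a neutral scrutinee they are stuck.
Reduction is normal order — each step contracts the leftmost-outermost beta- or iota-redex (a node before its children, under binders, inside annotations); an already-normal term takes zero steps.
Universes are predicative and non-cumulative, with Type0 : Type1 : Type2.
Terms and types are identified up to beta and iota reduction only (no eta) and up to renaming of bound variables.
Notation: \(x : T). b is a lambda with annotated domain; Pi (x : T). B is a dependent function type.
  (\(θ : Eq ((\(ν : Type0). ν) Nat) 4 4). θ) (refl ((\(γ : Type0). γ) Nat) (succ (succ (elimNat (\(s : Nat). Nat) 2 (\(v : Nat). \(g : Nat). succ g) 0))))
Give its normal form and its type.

reduced normal form:
  refl Nat 4
type:
  Eq Nat 4 4
observation: 3 normal-order steps separate the term from its normal form.


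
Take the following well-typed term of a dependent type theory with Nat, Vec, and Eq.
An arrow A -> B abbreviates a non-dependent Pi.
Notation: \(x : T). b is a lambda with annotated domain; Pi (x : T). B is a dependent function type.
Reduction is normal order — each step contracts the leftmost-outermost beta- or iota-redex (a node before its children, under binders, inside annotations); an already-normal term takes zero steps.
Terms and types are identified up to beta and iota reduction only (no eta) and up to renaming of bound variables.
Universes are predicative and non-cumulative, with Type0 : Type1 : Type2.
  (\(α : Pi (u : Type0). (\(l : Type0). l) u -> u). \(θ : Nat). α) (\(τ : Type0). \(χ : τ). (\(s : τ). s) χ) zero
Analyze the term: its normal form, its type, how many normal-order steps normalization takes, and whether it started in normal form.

normal form:
  \(α : Type0). \(u : α). u
type:
  Pi (α : Type0). α -> α
steps to reach normal form (normal order): 3
started in normal form: no
first redex: a beta-redex


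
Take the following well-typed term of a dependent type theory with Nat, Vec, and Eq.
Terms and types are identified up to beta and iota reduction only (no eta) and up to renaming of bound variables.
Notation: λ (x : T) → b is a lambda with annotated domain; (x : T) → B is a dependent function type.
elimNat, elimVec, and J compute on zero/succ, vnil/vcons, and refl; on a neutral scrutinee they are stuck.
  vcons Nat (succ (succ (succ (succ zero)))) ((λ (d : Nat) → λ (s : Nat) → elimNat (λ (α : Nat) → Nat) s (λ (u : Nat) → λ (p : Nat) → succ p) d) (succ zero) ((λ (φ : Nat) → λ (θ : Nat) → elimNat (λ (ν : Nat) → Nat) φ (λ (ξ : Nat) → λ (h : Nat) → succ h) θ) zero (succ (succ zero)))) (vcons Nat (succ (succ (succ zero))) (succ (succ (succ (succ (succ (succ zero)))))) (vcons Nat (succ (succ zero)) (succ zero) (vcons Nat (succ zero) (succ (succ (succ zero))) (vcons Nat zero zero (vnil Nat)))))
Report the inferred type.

the term's type:
  Vec Nat (succ (succ (succ (succ (succ zero)))))


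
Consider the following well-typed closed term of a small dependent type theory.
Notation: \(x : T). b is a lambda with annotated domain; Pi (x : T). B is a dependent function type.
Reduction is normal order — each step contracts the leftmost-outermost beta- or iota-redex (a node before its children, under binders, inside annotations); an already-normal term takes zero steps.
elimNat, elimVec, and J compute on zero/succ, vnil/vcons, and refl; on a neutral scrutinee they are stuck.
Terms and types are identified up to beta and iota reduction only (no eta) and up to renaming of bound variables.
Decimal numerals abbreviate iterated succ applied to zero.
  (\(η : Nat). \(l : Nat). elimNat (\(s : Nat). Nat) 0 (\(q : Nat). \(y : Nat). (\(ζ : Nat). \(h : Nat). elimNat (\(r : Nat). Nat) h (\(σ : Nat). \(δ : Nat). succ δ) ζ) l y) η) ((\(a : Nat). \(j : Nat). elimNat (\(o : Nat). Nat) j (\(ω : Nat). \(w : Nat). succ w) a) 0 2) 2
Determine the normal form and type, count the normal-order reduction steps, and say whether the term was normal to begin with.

reduced normal form:
  4
the term's type:
  Nat
reduction steps (normal order): 21
already normal: no
first redex: a beta-redex


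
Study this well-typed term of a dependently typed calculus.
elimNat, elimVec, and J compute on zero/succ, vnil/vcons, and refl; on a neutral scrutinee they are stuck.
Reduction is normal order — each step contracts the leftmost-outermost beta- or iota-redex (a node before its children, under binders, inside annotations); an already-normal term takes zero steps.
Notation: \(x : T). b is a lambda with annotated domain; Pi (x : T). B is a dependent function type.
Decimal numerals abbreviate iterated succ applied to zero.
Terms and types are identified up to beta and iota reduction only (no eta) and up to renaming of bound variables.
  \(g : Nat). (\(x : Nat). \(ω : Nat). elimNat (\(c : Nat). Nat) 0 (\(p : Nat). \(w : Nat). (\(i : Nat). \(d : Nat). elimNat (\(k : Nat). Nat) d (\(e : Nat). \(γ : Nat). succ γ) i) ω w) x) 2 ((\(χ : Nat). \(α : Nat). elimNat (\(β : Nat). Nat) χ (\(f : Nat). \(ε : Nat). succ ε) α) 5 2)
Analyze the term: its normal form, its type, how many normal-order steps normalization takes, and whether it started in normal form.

resulting normal form:
  \(g : Nat). 14
the term's type:
  Pi (g : Nat). Nat
steps to reach normal form (normal order): 75
term was already normal: no
first contracted redex: a beta-redex


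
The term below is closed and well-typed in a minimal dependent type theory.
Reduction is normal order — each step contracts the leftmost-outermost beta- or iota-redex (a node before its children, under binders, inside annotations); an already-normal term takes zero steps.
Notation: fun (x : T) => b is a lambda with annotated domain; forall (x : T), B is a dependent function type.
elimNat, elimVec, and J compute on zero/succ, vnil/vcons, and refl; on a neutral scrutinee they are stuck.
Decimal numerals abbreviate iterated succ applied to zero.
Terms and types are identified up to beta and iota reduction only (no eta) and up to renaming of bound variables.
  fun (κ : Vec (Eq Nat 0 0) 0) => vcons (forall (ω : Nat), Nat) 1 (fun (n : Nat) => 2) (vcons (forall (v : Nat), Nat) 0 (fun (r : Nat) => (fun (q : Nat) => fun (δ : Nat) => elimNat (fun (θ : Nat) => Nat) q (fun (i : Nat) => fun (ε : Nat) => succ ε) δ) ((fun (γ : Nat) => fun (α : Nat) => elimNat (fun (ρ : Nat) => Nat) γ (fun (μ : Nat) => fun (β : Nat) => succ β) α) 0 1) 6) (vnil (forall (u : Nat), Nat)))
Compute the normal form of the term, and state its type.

resulting normal form:
  fun (κ : Vec (Eq Nat 0 0) 0) => vcons (forall (ω : Nat), Nat) 1 (fun (n : Nat) => 2) (vcons (forall (v : Nat), Nat) 0 (fun (r : Nat) => 7) (vnil (forall (q : Nat), Nat)))
type:
  forall (κ : Vec (Eq Nat 0 0) 0), Vec (forall (ω : Nat), Nat) 2


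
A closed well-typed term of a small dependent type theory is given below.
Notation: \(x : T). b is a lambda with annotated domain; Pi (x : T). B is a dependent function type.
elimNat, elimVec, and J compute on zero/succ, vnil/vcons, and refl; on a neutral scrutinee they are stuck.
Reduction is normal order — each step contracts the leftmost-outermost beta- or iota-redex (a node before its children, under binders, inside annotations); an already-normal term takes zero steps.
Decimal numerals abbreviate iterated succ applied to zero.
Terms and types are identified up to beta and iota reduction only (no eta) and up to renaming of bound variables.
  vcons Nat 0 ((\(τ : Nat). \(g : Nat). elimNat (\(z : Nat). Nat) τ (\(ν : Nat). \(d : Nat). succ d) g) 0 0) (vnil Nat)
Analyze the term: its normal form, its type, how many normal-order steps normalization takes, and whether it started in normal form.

resulting normal form:
  vcons Nat 0 0 (vnil Nat)
inferred type:
  Vec Nat 1
normal-order step count: 3
term was already normal: no
first contracted redex: a beta-redex


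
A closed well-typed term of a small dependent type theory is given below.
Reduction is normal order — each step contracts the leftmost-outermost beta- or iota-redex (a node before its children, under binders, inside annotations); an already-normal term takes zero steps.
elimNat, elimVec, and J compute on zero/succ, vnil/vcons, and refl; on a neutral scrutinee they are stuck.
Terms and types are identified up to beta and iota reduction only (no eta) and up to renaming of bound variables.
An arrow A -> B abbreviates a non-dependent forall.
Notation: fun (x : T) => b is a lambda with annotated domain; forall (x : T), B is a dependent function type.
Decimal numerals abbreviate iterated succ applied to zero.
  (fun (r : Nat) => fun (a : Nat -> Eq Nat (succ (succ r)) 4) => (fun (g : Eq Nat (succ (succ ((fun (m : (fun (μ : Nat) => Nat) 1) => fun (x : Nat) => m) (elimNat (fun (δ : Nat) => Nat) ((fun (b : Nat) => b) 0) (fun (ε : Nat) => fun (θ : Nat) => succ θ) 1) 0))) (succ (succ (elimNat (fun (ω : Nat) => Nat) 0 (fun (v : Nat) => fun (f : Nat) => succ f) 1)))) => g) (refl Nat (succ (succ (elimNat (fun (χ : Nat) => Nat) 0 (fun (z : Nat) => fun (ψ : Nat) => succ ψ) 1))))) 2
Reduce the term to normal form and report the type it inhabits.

normal form:
  fun (r : Nat -> Eq Nat 4 4) => refl Nat 3
inferred type:
  (Nat -> Eq Nat 4 4) -> Eq Nat 3 3
observation: the term reaches its normal form after 6 normal-order steps.


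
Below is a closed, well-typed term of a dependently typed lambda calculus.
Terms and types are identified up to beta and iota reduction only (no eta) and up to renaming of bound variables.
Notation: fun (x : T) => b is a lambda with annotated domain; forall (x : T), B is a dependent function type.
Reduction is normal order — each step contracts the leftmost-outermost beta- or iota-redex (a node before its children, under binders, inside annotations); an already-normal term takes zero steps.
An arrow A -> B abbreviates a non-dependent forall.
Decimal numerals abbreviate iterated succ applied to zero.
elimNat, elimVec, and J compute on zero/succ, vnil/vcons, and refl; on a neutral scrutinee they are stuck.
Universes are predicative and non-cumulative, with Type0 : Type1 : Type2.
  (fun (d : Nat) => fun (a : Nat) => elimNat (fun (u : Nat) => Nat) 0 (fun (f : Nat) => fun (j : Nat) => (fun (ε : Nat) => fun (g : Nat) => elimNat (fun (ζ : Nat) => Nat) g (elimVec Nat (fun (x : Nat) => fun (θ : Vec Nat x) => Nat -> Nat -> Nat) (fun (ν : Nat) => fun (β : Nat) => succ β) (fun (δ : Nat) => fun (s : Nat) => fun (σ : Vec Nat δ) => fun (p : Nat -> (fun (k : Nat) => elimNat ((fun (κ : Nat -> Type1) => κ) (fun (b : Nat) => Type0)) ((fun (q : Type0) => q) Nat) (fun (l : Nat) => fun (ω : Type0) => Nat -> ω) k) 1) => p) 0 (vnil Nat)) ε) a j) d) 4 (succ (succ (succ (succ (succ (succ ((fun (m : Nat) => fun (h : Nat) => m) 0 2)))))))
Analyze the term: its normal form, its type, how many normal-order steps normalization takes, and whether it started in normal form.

resulting normal form:
  24
inferred type:
  Nat
reduction steps (normal order): 135
already normal: no
first contracted redex: a beta-redex


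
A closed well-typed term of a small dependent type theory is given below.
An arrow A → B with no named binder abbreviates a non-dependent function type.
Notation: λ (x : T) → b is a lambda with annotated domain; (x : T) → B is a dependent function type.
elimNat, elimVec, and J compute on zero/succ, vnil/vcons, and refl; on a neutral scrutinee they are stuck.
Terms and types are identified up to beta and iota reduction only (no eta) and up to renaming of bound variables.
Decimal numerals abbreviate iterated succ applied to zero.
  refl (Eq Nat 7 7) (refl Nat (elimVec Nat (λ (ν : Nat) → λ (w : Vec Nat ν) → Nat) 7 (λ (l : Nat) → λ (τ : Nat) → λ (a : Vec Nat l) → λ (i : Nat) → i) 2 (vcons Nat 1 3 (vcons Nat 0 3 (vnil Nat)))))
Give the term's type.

the term's type:
  Eq (Eq Nat 7 7) (refl Nat 7) (refl Nat 7)


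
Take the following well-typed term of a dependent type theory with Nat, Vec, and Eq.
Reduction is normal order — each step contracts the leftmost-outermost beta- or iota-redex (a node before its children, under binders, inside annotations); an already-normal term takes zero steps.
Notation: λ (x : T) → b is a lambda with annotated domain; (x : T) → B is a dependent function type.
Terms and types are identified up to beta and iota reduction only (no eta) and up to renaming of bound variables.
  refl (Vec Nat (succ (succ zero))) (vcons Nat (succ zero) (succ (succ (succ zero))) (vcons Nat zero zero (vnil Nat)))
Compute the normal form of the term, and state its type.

resulting normal form:
  refl (Vec Nat (succ (succ zero))) (vcons Nat (succ zero) (succ (succ (succ zero))) (vcons Nat zero zero (vnil Nat)))
inferred type:
  Eq (Vec Nat (succ (succ zero))) (vcons Nat (succ zero) (succ (succ (succ zero))) (vcons Nat zero zero (vnil Nat))) (vcons Nat (succ zero) (succ (succ (succ zero))) (vcons Nat zero zero (vnil Nat)))
observation: no redex remains anywhere in the term; it is its own normal form.


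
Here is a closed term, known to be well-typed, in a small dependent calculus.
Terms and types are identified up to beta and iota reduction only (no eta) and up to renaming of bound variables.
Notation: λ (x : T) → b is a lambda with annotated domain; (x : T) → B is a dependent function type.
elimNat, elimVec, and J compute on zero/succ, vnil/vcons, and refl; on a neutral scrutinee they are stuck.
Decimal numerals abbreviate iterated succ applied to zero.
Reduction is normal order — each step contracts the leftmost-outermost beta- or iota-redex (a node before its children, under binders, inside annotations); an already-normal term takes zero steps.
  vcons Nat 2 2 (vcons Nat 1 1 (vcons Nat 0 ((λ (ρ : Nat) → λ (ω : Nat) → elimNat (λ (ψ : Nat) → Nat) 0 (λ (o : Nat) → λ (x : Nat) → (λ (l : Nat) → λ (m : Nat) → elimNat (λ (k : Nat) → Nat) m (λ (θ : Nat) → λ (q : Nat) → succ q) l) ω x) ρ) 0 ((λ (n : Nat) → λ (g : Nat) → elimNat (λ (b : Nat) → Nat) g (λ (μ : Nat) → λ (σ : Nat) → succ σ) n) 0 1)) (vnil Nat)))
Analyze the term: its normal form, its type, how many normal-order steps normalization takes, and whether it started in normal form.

normal form:
  vcons Nat 2 2 (vcons Nat 1 1 (vcons Nat 0 0 (vnil Nat)))
type:
  Vec Nat 3
normal-order step count: 3
already normal: no
first contracted redex: a beta-redex


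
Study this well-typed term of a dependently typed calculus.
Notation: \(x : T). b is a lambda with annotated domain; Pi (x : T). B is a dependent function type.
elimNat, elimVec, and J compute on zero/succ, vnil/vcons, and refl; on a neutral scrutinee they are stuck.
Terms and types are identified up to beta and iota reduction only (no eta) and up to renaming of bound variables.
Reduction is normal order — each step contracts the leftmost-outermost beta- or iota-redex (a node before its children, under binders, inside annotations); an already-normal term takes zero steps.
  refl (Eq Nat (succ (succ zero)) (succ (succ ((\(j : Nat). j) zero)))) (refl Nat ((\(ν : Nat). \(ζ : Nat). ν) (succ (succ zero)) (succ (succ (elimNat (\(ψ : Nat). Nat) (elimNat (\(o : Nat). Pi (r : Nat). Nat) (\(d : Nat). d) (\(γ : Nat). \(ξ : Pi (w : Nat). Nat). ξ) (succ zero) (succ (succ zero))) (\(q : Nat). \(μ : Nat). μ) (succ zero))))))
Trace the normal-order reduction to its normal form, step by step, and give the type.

normal-order reduction:
  refl (Eq Nat (succ (succ zero)) (succ (succ ((\(j : Nat). j) zero)))) (refl Nat ((\(ν : Nat). \(ζ : Nat). ν) (succ (succ zero)) (succ (succ (elimNat (\(ψ : Nat). Nat) (elimNat (\(o : Nat). Pi (r : Nat). Nat) (\(d : Nat). d) (\(γ : Nat). \(ξ : Pi (w : Nat). Nat). ξ) (succ zero) (succ (succ zero))) (\(q : Nat). \(μ : Nat). μ) (succ zero))))))
  ~> refl (Eq Nat (succ (succ zero)) (succ (succ zero))) (refl Nat ((\(j : Nat). \(ν : Nat). j) (succ (succ zero)) (succ (succ (elimNat (\(ζ : Nat). Nat) (elimNat (\(ψ : Nat). Pi (o : Nat). Nat) (\(r : Nat). r) (\(d : Nat). \(γ : Pi (ξ : Nat). Nat). γ) (succ zero) (succ (succ zero))) (\(w : Nat). \(q : Nat). q) (succ zero))))))
  ~> refl (Eq Nat (succ (succ zero)) (succ (succ zero))) (refl Nat ((\(j : Nat). succ (succ zero)) (succ (succ (elimNat (\(ν : Nat). Nat) (elimNat (\(ζ : Nat). Pi (ψ : Nat). Nat) (\(o : Nat). o) (\(r : Nat). \(d : Pi (γ : Nat). Nat). d) (succ zero) (succ (succ zero))) (\(ξ : Nat). \(w : Nat). w) (succ zero))))))
  ~> refl (Eq Nat (succ (succ zero)) (succ (succ zero))) (refl Nat (succ (succ zero)))
type:
  Eq (Eq Nat (succ (succ zero)) (succ (succ zero))) (refl Nat (succ (succ zero))) (refl Nat (succ (succ zero)))


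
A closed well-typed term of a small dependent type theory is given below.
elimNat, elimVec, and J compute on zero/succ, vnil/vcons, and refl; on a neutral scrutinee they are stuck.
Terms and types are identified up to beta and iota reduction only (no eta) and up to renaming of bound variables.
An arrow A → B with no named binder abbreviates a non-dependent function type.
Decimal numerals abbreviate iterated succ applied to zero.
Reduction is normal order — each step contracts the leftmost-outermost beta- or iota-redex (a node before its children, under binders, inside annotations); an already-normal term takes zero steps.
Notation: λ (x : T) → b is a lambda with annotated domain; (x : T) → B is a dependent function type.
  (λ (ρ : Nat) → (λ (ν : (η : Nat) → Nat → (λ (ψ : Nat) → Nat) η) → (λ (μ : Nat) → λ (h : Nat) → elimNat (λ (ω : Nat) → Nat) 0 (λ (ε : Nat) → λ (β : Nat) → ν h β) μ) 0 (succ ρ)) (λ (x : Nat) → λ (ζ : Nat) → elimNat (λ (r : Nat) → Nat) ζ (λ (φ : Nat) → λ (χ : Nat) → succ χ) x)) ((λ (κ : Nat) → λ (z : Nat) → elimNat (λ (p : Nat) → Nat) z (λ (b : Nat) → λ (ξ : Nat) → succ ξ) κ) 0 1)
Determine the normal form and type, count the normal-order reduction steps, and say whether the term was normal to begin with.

resulting normal form:
  0
inferred type:
  Nat
normal-order step count: 5
started in normal form: no
first redex: a beta-redex


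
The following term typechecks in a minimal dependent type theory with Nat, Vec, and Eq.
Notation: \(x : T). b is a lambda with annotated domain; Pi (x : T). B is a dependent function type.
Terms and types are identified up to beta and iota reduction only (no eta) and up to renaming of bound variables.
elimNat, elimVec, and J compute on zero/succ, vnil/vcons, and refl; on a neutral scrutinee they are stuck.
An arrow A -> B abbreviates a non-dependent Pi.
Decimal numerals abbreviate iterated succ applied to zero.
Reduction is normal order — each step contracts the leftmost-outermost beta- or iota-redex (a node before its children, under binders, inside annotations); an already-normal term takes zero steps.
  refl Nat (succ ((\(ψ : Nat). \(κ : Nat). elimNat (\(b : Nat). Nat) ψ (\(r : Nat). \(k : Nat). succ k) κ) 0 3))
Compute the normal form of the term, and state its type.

reduced normal form:
  refl Nat 4
type:
  Eq Nat 4 4


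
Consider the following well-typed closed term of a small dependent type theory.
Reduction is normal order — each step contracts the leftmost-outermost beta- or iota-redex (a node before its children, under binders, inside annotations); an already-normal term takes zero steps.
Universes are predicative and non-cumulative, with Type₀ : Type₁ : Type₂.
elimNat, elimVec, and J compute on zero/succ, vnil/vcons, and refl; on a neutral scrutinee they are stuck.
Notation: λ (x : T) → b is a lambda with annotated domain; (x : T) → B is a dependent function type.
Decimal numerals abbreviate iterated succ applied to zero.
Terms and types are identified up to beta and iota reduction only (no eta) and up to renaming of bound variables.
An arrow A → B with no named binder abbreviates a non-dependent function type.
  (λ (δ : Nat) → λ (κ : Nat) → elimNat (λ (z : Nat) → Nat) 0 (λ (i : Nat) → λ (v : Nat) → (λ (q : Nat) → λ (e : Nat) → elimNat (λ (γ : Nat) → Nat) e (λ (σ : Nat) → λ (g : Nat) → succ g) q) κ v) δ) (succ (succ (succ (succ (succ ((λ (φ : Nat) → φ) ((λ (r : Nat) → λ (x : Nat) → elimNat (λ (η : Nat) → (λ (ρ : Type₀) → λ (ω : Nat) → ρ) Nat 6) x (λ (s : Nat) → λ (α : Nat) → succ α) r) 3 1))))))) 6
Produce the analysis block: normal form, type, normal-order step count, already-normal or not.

reduced normal form:
  54
inferred type:
  Nat
steps to reach normal form (normal order): 169
already normal: no
first contracted redex: a beta-redex


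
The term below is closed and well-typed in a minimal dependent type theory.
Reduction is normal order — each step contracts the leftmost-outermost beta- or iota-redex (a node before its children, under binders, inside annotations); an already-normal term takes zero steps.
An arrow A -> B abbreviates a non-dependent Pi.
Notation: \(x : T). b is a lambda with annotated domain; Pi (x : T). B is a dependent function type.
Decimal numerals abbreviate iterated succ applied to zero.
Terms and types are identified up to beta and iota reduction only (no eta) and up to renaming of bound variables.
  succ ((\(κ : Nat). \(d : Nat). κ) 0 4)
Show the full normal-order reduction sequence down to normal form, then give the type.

reduction (normal order):
  succ ((\(κ : Nat). \(d : Nat). κ) 0 4)
  ~> succ ((\(κ : Nat). 0) 4)
  ~> 1
the term's type:
  Nat


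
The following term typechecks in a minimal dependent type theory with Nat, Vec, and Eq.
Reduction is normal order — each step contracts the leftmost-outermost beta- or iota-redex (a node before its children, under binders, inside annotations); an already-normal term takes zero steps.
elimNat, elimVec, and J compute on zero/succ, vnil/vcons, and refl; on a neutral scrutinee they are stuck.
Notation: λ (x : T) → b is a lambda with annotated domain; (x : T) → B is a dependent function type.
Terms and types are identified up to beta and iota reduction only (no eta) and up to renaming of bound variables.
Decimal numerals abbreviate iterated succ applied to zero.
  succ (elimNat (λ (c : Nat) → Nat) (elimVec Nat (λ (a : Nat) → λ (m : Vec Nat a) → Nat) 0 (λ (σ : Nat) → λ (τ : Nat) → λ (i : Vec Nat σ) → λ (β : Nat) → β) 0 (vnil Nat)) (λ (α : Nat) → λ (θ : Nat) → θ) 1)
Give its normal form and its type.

reduced normal form:
  1
the term's type:
  Nat
observation: the leftmost-outermost redex is an elimNat iota-redex, and normalization takes 5 steps.


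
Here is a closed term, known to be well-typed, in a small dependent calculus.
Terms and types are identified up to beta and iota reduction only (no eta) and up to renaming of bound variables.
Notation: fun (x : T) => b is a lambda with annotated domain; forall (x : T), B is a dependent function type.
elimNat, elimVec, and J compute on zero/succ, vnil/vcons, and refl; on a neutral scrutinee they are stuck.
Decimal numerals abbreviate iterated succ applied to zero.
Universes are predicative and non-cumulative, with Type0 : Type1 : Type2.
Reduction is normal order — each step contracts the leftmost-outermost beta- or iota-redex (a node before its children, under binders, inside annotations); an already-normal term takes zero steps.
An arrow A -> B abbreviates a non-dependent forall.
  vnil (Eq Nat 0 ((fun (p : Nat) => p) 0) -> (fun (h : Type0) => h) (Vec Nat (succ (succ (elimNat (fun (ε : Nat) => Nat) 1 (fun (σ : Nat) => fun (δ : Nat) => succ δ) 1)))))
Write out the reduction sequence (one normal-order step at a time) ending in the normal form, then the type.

normal-order reduction:
  vnil (Eq Nat 0 ((fun (p : Nat) => p) 0) -> (fun (h : Type0) => h) (Vec Nat (succ (succ (elimNat (fun (ε : Nat) => Nat) 1 (fun (σ : Nat) => fun (δ : Nat) => succ δ) 1)))))
  ~> vnil (Eq Nat 0 0 -> (fun (p : Type0) => p) (Vec Nat (succ (succ (elimNat (fun (h : Nat) => Nat) 1 (fun (ε : Nat) => fun (σ : Nat) => succ σ) 1)))))
  ~> vnil (Eq Nat 0 0 -> Vec Nat (succ (succ (elimNat (fun (p : Nat) => Nat) 1 (fun (h : Nat) => fun (ε : Nat) => succ ε) 1))))
  ~> vnil (Eq Nat 0 0 -> Vec Nat (succ (succ ((fun (p : Nat) => fun (h : Nat) => succ h) 0 (elimNat (fun (ε : Nat) => Nat) 1 (fun (σ : Nat) => fun (δ : Nat) => succ δ) 0)))))
  ~> vnil (Eq Nat 0 0 -> Vec Nat (succ (succ ((fun (p : Nat) => succ p) (elimNat (fun (h : Nat) => Nat) 1 (fun (ε : Nat) => fun (σ : Nat) => succ σ) 0)))))
  ~> vnil (Eq Nat 0 0 -> Vec Nat (succ (succ (succ (elimNat (fun (p : Nat) => Nat) 1 (fun (h : Nat) => fun (ε : Nat) => succ ε) 0)))))
  ~> vnil (Eq Nat 0 0 -> Vec Nat 4)
type:
  Vec (Eq Nat 0 0 -> Vec Nat 4) 0


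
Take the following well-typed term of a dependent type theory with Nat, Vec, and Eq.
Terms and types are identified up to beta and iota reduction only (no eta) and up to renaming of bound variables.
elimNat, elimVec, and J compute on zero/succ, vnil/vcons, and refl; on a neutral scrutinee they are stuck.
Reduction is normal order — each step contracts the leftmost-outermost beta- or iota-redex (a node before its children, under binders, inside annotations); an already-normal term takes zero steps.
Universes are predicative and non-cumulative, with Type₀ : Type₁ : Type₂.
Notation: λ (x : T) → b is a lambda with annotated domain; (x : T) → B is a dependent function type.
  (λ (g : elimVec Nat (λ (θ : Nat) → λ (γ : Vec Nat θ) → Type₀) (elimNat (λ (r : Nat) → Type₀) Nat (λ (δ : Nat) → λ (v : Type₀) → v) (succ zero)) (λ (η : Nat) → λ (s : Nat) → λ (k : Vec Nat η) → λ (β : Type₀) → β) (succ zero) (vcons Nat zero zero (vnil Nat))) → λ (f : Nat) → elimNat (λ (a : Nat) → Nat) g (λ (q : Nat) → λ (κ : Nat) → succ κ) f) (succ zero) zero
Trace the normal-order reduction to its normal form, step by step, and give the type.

normal-order reduction sequence:
  (λ (g : elimVec Nat (λ (θ : Nat) → λ (γ : Vec Nat θ) → Type₀) (elimNat (λ (r : Nat) → Type₀) Nat (λ (δ : Nat) → λ (v : Type₀) → v) (succ zero)) (λ (η : Nat) → λ (s : Nat) → λ (k : Vec Nat η) → λ (β : Type₀) → β) (succ zero) (vcons Nat zero zero (vnil Nat))) → λ (f : Nat) → elimNat (λ (a : Nat) → Nat) g (λ (q : Nat) → λ (κ : Nat) → succ κ) f) (succ zero) zero
  ~> (λ (g : Nat) → elimNat (λ (θ : Nat) → Nat) (succ zero) (λ (γ : Nat) → λ (r : Nat) → succ r) g) zero
  ~> elimNat (λ (g : Nat) → Nat) (succ zero) (λ (θ : Nat) → λ (γ : Nat) → succ γ) zero
  ~> succ zero
type:
  Nat


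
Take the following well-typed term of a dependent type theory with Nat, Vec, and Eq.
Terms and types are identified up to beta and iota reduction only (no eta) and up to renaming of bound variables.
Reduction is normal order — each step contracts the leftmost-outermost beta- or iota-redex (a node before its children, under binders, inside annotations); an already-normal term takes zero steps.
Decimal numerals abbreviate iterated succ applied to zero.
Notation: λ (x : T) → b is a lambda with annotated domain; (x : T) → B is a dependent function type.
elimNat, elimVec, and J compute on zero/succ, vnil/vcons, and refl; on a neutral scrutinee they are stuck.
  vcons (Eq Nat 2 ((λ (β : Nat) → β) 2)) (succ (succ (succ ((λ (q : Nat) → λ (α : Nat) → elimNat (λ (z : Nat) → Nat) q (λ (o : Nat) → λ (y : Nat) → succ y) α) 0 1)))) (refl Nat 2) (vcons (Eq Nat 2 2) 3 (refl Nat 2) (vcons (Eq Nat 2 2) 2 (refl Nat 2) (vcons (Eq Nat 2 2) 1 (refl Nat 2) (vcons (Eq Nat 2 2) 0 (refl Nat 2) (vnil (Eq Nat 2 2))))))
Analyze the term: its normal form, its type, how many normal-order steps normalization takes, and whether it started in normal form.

reduced normal form:
  vcons (Eq Nat 2 2) 4 (refl Nat 2) (vcons (Eq Nat 2 2) 3 (refl Nat 2) (vcons (Eq Nat 2 2) 2 (refl Nat 2) (vcons (Eq Nat 2 2) 1 (refl Nat 2) (vcons (Eq Nat 2 2) 0 (refl Nat 2) (vnil (Eq Nat 2 2))))))
the term's type:
  Vec (Eq Nat 2 2) 5
steps to reach normal form (normal order): 7
term was already normal: no
first contracted redex: a beta-redex


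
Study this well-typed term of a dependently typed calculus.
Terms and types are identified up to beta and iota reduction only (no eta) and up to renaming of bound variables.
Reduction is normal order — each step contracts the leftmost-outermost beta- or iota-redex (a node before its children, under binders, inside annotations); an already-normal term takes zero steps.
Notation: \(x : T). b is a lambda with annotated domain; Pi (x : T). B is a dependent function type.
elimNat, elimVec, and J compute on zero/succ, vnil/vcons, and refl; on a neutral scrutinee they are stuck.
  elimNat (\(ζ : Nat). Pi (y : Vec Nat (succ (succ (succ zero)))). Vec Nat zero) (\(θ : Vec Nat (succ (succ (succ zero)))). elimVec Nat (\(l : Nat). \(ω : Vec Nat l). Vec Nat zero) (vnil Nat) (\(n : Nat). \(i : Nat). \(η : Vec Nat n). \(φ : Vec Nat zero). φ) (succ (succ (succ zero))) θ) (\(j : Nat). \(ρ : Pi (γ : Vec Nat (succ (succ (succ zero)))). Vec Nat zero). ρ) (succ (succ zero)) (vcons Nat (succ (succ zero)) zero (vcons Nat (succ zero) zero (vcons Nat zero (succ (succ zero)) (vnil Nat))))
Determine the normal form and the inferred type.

resulting normal form:
  vnil Nat
type:
  Vec Nat zero
observation: contracting an elimNat iota-redex first, the term normalizes in 24 steps.


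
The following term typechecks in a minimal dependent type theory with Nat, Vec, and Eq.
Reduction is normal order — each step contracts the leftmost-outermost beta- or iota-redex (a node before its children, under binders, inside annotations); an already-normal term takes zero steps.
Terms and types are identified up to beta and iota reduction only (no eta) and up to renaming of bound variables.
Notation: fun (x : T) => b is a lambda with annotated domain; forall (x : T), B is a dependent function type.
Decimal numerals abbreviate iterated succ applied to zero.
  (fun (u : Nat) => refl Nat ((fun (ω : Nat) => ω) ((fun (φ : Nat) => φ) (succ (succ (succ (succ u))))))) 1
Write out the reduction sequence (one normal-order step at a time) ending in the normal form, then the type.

normal-order reduction sequence:
  (fun (u : Nat) => refl Nat ((fun (ω : Nat) => ω) ((fun (φ : Nat) => φ) (succ (succ (succ (succ u))))))) 1
  ~> refl Nat ((fun (u : Nat) => u) ((fun (ω : Nat) => ω) 5))
  ~> refl Nat ((fun (u : Nat) => u) 5)
  ~> refl Nat 5
the term's type:
  Eq Nat 5 5
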